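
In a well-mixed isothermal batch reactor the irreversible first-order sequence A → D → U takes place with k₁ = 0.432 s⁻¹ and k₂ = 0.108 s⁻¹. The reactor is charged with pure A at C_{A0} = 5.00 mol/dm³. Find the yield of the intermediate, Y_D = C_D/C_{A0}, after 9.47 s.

0.457

Solving the coupled first-order balances gives C_D(t) = [k₁/(k₂−k₁)]·C_{A0}·(e^(−k₁t) − e^(−k₂t)).
e^(−k₁t) = e^(−0.432×9.47) = e^(−4.091) = 0.01672; e^(−k₂t) = e^(−1.023) = 0.3596.
C_D = 0.432×5.00/(0.108−0.432) × (0.01672−0.3596) = (-6.667)×(-0.3429) = 2.286 mol/dm³.
Y_D = C_D/C_{A0} = 2.286/5.00 = 0.457.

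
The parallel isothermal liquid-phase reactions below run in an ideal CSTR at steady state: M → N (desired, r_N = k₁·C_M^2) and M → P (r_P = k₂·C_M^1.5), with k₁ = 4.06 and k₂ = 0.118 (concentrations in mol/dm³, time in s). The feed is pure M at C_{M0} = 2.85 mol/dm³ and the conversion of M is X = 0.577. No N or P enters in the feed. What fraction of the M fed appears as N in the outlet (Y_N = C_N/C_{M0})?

Exit C_M = C_{M0}(1−X) = 2.85×0.423 = 1.206 mol/dm³.
Rates in a CSTR are evaluated at the outlet concentration: r_N = 4.06×1.206^2 = 5.901, r_P = 0.118×1.206^1.5 = 0.1562.
Fraction of consumed M going to N: r_N/(r_N+r_P) = 0.9742.
C_N = 0.9742·C_{M0}·X = 0.9742×2.85×0.577 = 1.60 mol/dm³; Y_N = C_N/C_{M0} = 0.562.

0.562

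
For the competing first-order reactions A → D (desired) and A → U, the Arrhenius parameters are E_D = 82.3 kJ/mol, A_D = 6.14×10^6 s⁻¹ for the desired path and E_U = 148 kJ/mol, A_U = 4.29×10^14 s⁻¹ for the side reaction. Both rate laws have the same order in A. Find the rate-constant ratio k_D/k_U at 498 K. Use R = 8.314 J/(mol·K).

0.111

k_D/k_U = (A_D/A_U)·exp[−(E_D−E_U)/(RT)] = (A_D/A_U)·exp[(E_U−E_D)/(RT)].
(E_U−E_D)/(RT) = (148−82.3)×10³/(8.314×498) = 65700/4140 = 15.87.
k_D/k_U = (6.14×10^6/4.29×10^14)·exp(15.87) = 1.431×10^-8 × 7.788×10^6 = 0.111.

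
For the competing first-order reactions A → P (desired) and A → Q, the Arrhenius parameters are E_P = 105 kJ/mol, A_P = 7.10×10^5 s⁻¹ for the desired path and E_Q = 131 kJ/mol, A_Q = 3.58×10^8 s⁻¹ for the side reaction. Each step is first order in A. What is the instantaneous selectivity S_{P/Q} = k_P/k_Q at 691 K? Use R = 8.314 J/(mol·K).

k_P/k_Q = (A_P/A_Q)·exp[−(E_P−E_Q)/(RT)] = (A_P/A_Q)·exp[(E_Q−E_P)/(RT)].
(E_Q−E_P)/(RT) = (131−105)×10³/(8.314×691) = 26000/5745 = 4.526.
k_P/k_Q = (7.10×10^5/3.58×10^8)·exp(4.526) = 0.001983 × 92.36 = 0.183.

0.183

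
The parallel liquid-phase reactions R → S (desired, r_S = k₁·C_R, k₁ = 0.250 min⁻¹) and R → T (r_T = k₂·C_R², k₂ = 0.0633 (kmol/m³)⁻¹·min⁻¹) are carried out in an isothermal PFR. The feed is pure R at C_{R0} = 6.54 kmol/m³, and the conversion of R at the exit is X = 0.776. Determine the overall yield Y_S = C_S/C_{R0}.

C_R = C_{R0}(1−X) = 1.465 kmol/m³.
Along a PFR/batch, dC_S/dC_R = −r_S/(r_S+r_T) = −k₁/(k₁+k₂·C_R).
Integrating from C_{R0} to C_R: C_S = (0.250/0.0633)·ln[(0.250+0.0633·6.54)/(0.250+0.0633·1.46)] = 3.949·ln(0.6640/0.3427) = 2.612 kmol/m³.
Y_S = C_S/C_{R0} = 2.612/6.54 = 0.399.

0.399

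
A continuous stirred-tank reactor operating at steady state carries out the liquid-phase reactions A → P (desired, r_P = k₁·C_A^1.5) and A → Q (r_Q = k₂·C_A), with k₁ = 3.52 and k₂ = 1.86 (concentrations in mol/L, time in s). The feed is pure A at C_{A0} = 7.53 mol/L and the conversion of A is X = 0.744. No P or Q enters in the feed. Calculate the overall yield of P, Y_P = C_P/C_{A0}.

0.539

Exit C_A = C_{A0}(1−X) = 7.53×0.256 = 1.928 mol/L.
In a CSTR the entire volume is at exit conditions, so r_P = 3.52×1.928^1.5 = 9.421 and r_Q = 1.86×1.928 = 3.585.
Fraction of consumed A going to P: r_P/(r_P+r_Q) = 0.7243.
C_P = 0.7243·C_{A0}·X = 0.7243×7.53×0.744 = 4.06 mol/L; Y_P = C_P/C_{A0} = 0.539.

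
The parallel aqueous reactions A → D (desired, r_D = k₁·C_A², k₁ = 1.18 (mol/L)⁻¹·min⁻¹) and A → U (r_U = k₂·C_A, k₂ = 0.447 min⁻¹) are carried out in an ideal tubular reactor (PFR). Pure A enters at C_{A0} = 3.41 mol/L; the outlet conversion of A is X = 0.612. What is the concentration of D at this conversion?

C_A = C_{A0}(1−X) = 1.323 mol/L.
Along a PFR/batch, dC_U/dC_A = −r_U/(r_D+r_U) = −k₂/(k₂+k₁·C_A).
Integrating from C_{A0} to C_A: C_U = (0.447/1.18)·ln[(0.447+1.18·3.41)/(0.447+1.18·1.32)] = 0.3788·ln(4.471/2.008) = 0.3032 mol/L.
Then C_D = (C_{A0}−C_A) − C_U = 2.087 − 0.3032 = 1.784 mol/L.

1.78 mol/L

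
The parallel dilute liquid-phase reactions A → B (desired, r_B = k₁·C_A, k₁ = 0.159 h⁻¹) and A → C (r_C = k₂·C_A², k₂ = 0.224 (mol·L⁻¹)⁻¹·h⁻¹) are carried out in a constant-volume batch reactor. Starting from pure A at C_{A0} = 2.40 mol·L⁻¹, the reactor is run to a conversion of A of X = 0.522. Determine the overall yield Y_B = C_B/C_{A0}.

0.152

C_A = C_{A0}(1−X) = 1.147 mol·L⁻¹.
Along a PFR/batch, dC_B/dC_A = −r_B/(r_B+r_C) = −k₁/(k₁+k₂·C_A).
Integrating from C_{A0} to C_A: C_B = (0.159/0.224)·ln[(0.159+0.224·2.40)/(0.159+0.224·1.15)] = 0.7098·ln(0.6966/0.4160) = 0.3660 mol·L⁻¹.
Y_B = C_B/C_{A0} = 0.3660/2.40 = 0.152.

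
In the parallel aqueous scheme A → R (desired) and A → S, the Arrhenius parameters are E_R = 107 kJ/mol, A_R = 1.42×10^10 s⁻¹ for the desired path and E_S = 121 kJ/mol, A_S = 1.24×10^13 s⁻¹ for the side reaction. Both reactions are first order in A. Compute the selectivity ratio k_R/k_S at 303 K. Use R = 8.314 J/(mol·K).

0.297

With equal orders, S_{R/S} = k_R/k_S = (A_R/A_S)·exp[(E_S−E_R)/(RT)].
(E_S−E_R)/(RT) = (121−107)×10³/(8.314×303) = 14000/2519 = 5.557.
k_R/k_S = (1.42×10^10/1.24×10^13)·exp(5.557) = 0.001145 × 259.2 = 0.297.
Since E_R < E_S, lowering the temperature improves selectivity toward R.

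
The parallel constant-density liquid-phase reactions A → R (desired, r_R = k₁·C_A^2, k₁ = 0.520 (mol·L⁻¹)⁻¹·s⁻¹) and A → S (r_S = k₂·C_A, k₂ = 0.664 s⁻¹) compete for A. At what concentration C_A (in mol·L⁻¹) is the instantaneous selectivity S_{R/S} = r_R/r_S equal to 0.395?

S_{R/S} = (k₁/k₂)·C_A ⇒ C_A = S·k₂/k₁.
= 0.395×0.664/0.520 = 0.504 mol·L⁻¹.

0.504 mol·L⁻¹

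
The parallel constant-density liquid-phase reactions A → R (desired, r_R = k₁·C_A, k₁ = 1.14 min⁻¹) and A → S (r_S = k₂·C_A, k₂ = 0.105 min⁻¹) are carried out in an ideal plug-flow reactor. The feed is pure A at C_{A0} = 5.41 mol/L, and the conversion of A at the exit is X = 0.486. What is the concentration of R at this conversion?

C_A = C_{A0}(1−X) = 2.781 mol/L.
Both paths are first order in A, so the instantaneous fraction to R is constant: dC_R/d(−C_A) = k₁/(k₁+k₂) = 0.9157.
C_R = 0.9157·(C_{A0}−C_A) = 0.9157×2.629 = 2.41 mol/L.

2.41 mol/L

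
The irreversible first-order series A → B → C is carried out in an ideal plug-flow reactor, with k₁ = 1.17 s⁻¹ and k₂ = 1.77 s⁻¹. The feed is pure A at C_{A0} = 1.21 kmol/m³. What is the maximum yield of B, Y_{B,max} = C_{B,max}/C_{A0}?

0.295

Evaluating C_B at τ_opt = ln(k₂/k₁)/(k₂−k₁) gives C_{B,max}/C_{A0} = (k₁/k₂)^[k₂/(k₂−k₁)].
= (1.17/1.77)^(1.77/(1.77−1.17)) = (0.6610)^(2.950) = 0.2949.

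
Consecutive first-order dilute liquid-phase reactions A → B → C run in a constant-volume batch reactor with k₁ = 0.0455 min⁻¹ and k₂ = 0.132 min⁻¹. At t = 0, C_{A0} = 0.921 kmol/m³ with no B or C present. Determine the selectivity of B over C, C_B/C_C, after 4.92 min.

2.66

For first-order series with pure A initially, C_B(t) = k₁C_{A0}/(k₂−k₁)·(e^(−k₁t) − e^(−k₂t)).
e^(−k₁t) = e^(−0.0455×4.92) = e^(−0.2239) = 0.7994; e^(−k₂t) = e^(−0.6494) = 0.5223.
C_B = 0.0455×0.921/(0.132−0.0455) × (0.7994−0.5223) = 0.4845×0.2771 = 0.1342 kmol/m³.
C_A = C_{A0}e^(−k₁t) = 0.7363 kmol/m³, so C_C = C_{A0}−C_A−C_B = 0.05049 kmol/m³; C_B/C_C = 2.66.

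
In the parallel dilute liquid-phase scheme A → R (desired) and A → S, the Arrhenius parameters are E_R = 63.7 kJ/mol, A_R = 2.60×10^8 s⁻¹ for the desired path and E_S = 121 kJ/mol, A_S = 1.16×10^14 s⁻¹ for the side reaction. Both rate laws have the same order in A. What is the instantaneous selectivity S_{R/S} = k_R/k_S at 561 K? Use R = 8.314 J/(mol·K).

0.485

With equal orders, S_{R/S} = k_R/k_S = (A_R/A_S)·exp[(E_S−E_R)/(RT)].
(E_S−E_R)/(RT) = (121−63.7)×10³/(8.314×561) = 57300/4664 = 12.29.
k_R/k_S = (2.60×10^8/1.16×10^14)·exp(12.29) = 2.241×10^-6 × 2.165×10^5 = 0.485.
Since E_R < E_S, lowering the temperature improves selectivity toward R.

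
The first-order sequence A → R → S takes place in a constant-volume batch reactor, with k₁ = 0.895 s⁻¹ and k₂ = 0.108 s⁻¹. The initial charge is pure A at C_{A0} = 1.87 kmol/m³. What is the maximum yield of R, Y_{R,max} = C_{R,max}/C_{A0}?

Evaluating C_R at t_opt = ln(k₂/k₁)/(k₂−k₁) gives C_{R,max}/C_{A0} = (k₁/k₂)^[k₂/(k₂−k₁)].
= (0.895/0.108)^(0.108/(0.108−0.895)) = (8.287)^(-0.1372) = 0.7481.

0.748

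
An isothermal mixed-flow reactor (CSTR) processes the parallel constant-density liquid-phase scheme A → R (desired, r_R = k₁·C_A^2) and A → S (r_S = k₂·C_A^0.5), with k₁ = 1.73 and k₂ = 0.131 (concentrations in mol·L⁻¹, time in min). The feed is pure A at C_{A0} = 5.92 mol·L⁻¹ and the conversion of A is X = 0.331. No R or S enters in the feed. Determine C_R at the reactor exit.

Exit C_A = C_{A0}(1−X) = 5.92×0.669 = 3.960 mol·L⁻¹.
A CSTR operates uniformly at the exit composition, giving r_R = 27.14 and r_S = 0.2607 (each k·C_A^n at C_A = 3.960).
Fraction of consumed A going to R: r_R/(r_R+r_S) = 0.9905.
C_R = 0.9905·C_{A0}·X = 0.9905×5.92×0.331 = 1.94 mol·L⁻¹.

1.94 mol·L⁻¹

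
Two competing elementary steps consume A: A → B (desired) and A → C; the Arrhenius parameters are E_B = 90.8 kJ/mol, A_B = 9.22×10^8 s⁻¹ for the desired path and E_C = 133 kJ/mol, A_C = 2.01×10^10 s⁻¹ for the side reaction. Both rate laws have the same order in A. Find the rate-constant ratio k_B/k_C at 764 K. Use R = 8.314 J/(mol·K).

35.2

Since both paths have the same order in A, the concentration cancels and S_{B/C} = k_B/k_C = (A_B/A_C)·exp[(E_C−E_B)/(RT)].
(E_C−E_B)/(RT) = (133−90.8)×10³/(8.314×764) = 42200/6352 = 6.644.
k_B/k_C = (9.22×10^8/2.01×10^10)·exp(6.644) = 0.04587 × 767.9 = 35.2.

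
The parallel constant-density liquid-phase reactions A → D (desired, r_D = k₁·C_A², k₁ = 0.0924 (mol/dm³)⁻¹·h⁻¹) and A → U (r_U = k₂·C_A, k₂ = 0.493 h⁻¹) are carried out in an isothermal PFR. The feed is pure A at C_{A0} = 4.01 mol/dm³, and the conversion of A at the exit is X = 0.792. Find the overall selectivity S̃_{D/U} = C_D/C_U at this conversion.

0.433

C_A = C_{A0}(1−X) = 0.8341 mol/dm³.
Along a PFR/batch, dC_U/dC_A = −r_U/(r_D+r_U) = −k₂/(k₂+k₁·C_A).
Integrating from C_{A0} to C_A: C_U = (0.493/0.0924)·ln[(0.493+0.0924·4.01)/(0.493+0.0924·0.834)] = 5.335·ln(0.8635/0.5701) = 2.216 mol/dm³.
Then C_D = (C_{A0}−C_A) − C_U = 3.176 − 2.216 = 0.9603 mol/dm³.
S̃_{D/U} = C_D/C_U = 0.9603/2.216 = 0.433.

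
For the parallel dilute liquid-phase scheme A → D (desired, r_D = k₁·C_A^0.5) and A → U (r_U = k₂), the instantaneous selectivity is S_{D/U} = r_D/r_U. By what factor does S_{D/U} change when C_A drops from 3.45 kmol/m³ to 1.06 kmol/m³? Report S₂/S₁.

0.554

S_{D/U} = (k₁/k₂)·C_A^0.5, so S₂/S₁ = (C_{A,2}/C_{A,1})^0.5.
= (1.06/3.45)^0.5 = (0.3072)^0.5 = 0.554.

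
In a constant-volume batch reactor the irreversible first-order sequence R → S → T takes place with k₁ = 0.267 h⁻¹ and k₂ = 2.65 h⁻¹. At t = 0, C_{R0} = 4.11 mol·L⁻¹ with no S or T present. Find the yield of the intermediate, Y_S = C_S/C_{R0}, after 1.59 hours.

Solving the coupled first-order balances gives C_S(t) = [k₁/(k₂−k₁)]·C_{R0}·(e^(−k₁t) − e^(−k₂t)).
e^(−k₁t) = e^(−0.267×1.59) = e^(−0.4245) = 0.6541; e^(−k₂t) = e^(−4.213) = 0.01479.
C_S = 0.267×4.11/(2.65−0.267) × (0.6541−0.01479) = 0.4605×0.6393 = 0.2944 mol·L⁻¹.
Y_S = C_S/C_{R0} = 0.2944/4.11 = 0.0716.

0.0716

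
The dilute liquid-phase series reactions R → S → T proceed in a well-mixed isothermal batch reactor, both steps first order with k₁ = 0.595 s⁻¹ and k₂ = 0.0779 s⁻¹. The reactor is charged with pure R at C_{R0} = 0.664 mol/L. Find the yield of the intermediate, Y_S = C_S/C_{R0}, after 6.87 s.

For first-order series with pure R initially, C_S(t) = k₁C_{R0}/(k₂−k₁)·(e^(−k₁t) − e^(−k₂t)).
e^(−k₁t) = e^(−0.595×6.87) = e^(−4.088) = 0.01678; e^(−k₂t) = e^(−0.5352) = 0.5856.
C_S = 0.595×0.664/(0.0779−0.595) × (0.01678−0.5856) = (-0.7640)×(-0.5688) = 0.4346 mol/L.
Y_S = C_S/C_{R0} = 0.4346/0.664 = 0.654.

0.654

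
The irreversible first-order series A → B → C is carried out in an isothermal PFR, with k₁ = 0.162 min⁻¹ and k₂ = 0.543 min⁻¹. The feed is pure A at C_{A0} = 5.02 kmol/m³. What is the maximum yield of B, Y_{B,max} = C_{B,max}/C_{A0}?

For a first-order series the maximum intermediate yield is C_{B,max}/C_{A0} = (k₁/k₂)^[k₂/(k₂−k₁)].
= (0.162/0.543)^(0.543/(0.543−0.162)) = (0.2983)^(1.425) = 0.1784.

0.178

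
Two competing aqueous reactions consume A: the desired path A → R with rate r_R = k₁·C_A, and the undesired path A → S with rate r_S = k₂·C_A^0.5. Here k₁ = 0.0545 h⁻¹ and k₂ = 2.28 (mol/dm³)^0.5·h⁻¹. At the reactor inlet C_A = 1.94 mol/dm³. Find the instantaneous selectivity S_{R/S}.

S_{R/S} = r_R/r_S = (k₁·C_A)/(k₂·C_A^0.5) = (k₁/k₂)·C_A^0.5.
= (0.0545×1.940) / (2.28×1.940^0.5) = 0.1057/3.176 = 0.0333.

0.0333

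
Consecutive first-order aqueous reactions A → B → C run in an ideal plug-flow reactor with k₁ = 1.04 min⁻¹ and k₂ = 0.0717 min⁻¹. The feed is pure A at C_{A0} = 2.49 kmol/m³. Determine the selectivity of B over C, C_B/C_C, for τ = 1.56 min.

13.8

The intermediate concentration in a first-order A→B→C sequence is C_B = k₁C_{A0}(e^(−k₁τ) − e^(−k₂τ))/(k₂−k₁).
e^(−k₁τ) = e^(−1.04×1.56) = e^(−1.622) = 0.1974; e^(−k₂τ) = e^(−0.1119) = 0.8942.
C_B = 1.04×2.49/(0.0717−1.04) × (0.1974−0.8942) = (-2.674)×(-0.6968) = 1.863 kmol/m³.
C_A = C_{A0}e^(−k₁τ) = 0.4916 kmol/m³, so C_C = C_{A0}−C_A−C_B = 0.1350 kmol/m³; C_B/C_C = 13.8.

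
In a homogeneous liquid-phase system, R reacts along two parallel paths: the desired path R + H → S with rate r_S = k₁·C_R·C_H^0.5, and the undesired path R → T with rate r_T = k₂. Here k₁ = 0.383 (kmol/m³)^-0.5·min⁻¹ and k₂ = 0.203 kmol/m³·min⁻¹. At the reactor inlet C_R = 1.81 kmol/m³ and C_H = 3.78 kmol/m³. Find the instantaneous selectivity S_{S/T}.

S_{S/T} = r_S/r_T = (k₁·C_R·C_H^0.5)/(k₂) = (k₁/k₂)·C_R·C_H^0.5.
= (0.383×1.810×3.780^0.5) / (0.203) = 1.348/0.2030 = 6.64.
Since the desired path is higher order in R, keeping C_R high (PFR or concentrated feed) favours S.

6.64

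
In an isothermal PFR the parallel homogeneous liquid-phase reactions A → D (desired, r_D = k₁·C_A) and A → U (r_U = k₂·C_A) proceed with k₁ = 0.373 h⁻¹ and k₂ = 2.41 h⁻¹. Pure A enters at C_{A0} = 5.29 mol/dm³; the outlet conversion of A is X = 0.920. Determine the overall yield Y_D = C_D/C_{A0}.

C_A = C_{A0}(1−X) = 0.4232 mol/dm³.
Both paths are first order in A, so the instantaneous fraction to D is constant: dC_D/d(−C_A) = k₁/(k₁+k₂) = 0.1340.
C_D = 0.1340·(C_{A0}−C_A) = 0.1340×4.867 = 0.652 mol/dm³.
Y_D = C_D/C_{A0} = 0.6523/5.29 = 0.123.

0.123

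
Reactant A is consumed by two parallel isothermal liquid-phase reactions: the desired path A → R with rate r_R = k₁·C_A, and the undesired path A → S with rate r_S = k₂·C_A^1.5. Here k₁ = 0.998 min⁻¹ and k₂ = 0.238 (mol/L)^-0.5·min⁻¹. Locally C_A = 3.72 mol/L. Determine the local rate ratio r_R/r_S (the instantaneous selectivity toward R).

2.17

S_{R/S} = r_R/r_S = (k₁·C_A)/(k₂·C_A^1.5) = (k₁/k₂)·C_A^-0.5.
= (0.998×3.720) / (0.238×3.720^1.5) = 3.713/1.708 = 2.17.
The undesired path is higher order in A, so low C_A (CSTR or dilute feed) favours R.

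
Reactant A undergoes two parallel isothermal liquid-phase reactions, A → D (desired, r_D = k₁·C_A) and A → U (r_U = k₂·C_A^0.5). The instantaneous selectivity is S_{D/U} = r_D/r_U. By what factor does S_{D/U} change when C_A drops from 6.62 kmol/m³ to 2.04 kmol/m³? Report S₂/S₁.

0.555

S_{D/U} = (k₁/k₂)·C_A^0.5, so S₂/S₁ = (C_{A,2}/C_{A,1})^0.5.
= (2.04/6.62)^0.5 = (0.3082)^0.5 = 0.555.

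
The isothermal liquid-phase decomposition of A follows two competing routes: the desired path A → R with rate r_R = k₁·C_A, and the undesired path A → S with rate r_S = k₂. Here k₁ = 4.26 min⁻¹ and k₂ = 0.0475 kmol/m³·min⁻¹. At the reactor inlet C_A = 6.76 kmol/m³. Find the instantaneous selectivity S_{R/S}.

606

S_{R/S} = r_R/r_S = (k₁·C_A)/(k₂) = (k₁/k₂)·C_A.
= (4.26×6.760) / (0.0475) = 28.80/0.04750 = 606.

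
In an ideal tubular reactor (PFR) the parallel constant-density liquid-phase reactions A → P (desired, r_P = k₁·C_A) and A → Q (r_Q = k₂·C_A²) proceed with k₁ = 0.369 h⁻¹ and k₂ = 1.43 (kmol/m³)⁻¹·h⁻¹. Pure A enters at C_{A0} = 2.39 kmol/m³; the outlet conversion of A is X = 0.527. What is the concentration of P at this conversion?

C_A = C_{A0}(1−X) = 1.130 kmol/m³.
Along a PFR/batch, dC_P/dC_A = −r_P/(r_P+r_Q) = −k₁/(k₁+k₂·C_A).
Integrating from C_{A0} to C_A: C_P = (0.369/1.43)·ln[(0.369+1.43·2.39)/(0.369+1.43·1.13)] = 0.2580·ln(3.787/1.986) = 0.1666 kmol/m³.

0.167 kmol/m³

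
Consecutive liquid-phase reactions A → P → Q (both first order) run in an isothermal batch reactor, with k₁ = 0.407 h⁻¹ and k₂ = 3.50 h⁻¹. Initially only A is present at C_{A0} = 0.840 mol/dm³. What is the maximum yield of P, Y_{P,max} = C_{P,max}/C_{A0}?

0.0876

Evaluating C_P at t_opt = ln(k₂/k₁)/(k₂−k₁) gives C_{P,max}/C_{A0} = (k₁/k₂)^[k₂/(k₂−k₁)].
= (0.407/3.50)^(3.50/(3.50−0.407)) = (0.1163)^(1.132) = 0.08761.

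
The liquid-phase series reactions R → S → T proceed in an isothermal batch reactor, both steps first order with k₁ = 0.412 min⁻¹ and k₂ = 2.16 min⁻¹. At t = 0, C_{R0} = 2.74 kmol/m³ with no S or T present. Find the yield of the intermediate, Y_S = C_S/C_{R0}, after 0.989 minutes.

0.129

The intermediate concentration in a first-order A→B→C sequence is C_S = k₁C_{R0}(e^(−k₁t) − e^(−k₂t))/(k₂−k₁).
e^(−k₁t) = e^(−0.412×0.989) = e^(−0.4075) = 0.6653; e^(−k₂t) = e^(−2.136) = 0.1181.
C_S = 0.412×2.74/(2.16−0.412) × (0.6653−0.1181) = 0.6458×0.5472 = 0.3534 kmol/m³.
Y_S = C_S/C_{R0} = 0.3534/2.74 = 0.129.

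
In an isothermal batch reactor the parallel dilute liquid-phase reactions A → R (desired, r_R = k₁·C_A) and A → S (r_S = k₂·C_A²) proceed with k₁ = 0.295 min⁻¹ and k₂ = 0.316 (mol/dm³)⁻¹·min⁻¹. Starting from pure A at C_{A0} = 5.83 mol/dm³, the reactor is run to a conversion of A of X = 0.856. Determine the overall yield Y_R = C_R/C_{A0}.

C_A = C_{A0}(1−X) = 0.8395 mol/dm³.
Along a PFR/batch, dC_R/dC_A = −r_R/(r_R+r_S) = −k₁/(k₁+k₂·C_A).
Integrating from C_{A0} to C_A: C_R = (0.295/0.316)·ln[(0.295+0.316·5.83)/(0.295+0.316·0.840)] = 0.9335·ln(2.137/0.5603) = 1.250 mol/dm³.
Y_R = C_R/C_{A0} = 1.250/5.83 = 0.214.

0.214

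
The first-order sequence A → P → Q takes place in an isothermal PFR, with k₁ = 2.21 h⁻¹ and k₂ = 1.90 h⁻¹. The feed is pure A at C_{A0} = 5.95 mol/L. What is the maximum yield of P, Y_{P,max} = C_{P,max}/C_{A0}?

At the optimum, C_{P,max}/C_{A0} = (k₁/k₂)^[k₂/(k₂−k₁)].
= (2.21/1.90)^(1.90/(1.90−2.21)) = (1.163)^(-6.129) = 0.3960.

0.396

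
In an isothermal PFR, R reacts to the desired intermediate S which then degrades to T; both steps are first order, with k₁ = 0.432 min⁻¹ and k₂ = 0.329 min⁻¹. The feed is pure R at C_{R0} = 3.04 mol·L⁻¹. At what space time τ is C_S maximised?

For first-order series the maximum of C_S occurs at τ_opt = ln(k₂/k₁)/(k₂−k₁).
= ln(0.329/0.432)/(0.329−0.432) = ln(0.7616)/-0.1030 = -0.2724/-0.1030 = 2.64 min.

2.64 min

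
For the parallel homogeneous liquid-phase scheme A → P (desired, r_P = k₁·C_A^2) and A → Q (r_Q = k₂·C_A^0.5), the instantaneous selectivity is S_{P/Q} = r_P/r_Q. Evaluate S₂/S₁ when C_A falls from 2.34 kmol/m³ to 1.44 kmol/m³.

0.483

S_{P/Q} = (k₁/k₂)·C_A^1.5, so S₂/S₁ = (C_{A,2}/C_{A,1})^1.5.
= (1.44/2.34)^1.5 = (0.6154)^1.5 = 0.483.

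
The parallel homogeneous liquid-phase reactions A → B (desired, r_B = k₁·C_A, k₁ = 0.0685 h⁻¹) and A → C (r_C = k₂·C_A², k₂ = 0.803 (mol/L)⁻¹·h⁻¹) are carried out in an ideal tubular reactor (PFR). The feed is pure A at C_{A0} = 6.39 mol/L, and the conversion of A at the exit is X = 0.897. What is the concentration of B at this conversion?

0.185 mol/L

C_A = C_{A0}(1−X) = 0.6582 mol/L.
Along a PFR/batch, dC_B/dC_A = −r_B/(r_B+r_C) = −k₁/(k₁+k₂·C_A).
Integrating from C_{A0} to C_A: C_B = (0.0685/0.803)·ln[(0.0685+0.803·6.39)/(0.0685+0.803·0.658)] = 0.08531·ln(5.200/0.5970) = 0.1846 mol/L.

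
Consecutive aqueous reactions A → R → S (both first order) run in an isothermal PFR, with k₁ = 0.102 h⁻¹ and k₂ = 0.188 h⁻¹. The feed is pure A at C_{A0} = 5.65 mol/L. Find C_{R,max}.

1.48 mol/L

At the optimum, C_{R,max}/C_{A0} = (k₁/k₂)^[k₂/(k₂−k₁)].
= (0.102/0.188)^(0.188/(0.188−0.102)) = (0.5426)^(2.186) = 0.2627.
C_{R,max} = 0.2627×5.65 = 1.48 mol/L.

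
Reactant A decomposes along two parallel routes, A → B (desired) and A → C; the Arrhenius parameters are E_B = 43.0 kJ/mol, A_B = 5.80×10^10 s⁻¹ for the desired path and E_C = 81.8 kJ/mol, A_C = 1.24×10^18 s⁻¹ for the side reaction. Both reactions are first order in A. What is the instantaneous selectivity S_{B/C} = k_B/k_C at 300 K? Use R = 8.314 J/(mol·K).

k_B/k_C = (A_B/A_C)·exp[−(E_B−E_C)/(RT)] = (A_B/A_C)·exp[(E_C−E_B)/(RT)].
(E_C−E_B)/(RT) = (81.8−43.0)×10³/(8.314×300) = 38800/2494 = 15.56.
k_B/k_C = (5.80×10^10/1.24×10^18)·exp(15.56) = 4.677×10^-8 × 5.701×10^6 = 0.267.

0.267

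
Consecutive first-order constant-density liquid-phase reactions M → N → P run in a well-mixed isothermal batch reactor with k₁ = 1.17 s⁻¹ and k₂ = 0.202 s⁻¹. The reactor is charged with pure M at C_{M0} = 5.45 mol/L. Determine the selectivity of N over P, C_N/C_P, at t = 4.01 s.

1.13

Solving the coupled first-order balances gives C_N(t) = [k₁/(k₂−k₁)]·C_{M0}·(e^(−k₁t) − e^(−k₂t)).
e^(−k₁t) = e^(−1.17×4.01) = e^(−4.692) = 0.009171; e^(−k₂t) = e^(−0.8100) = 0.4448.
C_N = 1.17×5.45/(0.202−1.17) × (0.009171−0.4448) = (-6.587)×(-0.4357) = 2.870 mol/L.
C_M = C_{M0}e^(−k₁t) = 0.04998 mol/L, so C_P = C_{M0}−C_M−C_N = 2.530 mol/L; C_N/C_P = 1.13.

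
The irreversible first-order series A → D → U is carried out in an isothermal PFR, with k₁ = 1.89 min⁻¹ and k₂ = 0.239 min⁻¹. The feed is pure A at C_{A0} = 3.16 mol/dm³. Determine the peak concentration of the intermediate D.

For a first-order series the maximum intermediate yield is C_{D,max}/C_{A0} = (k₁/k₂)^[k₂/(k₂−k₁)].
= (1.89/0.239)^(0.239/(0.239−1.89)) = (7.908)^(-0.1448) = 0.7413.
C_{D,max} = 0.7413×3.16 = 2.34 mol/dm³.

2.34 mol/dm³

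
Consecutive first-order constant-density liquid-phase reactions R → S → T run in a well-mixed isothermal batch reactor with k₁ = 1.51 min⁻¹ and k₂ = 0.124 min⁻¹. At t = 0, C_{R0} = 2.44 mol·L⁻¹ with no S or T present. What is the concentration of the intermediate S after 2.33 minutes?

For first-order series with pure R initially, C_S(t) = k₁C_{R0}/(k₂−k₁)·(e^(−k₁t) − e^(−k₂t)).
e^(−k₁t) = e^(−1.51×2.33) = e^(−3.518) = 0.02965; e^(−k₂t) = e^(−0.2889) = 0.7491.
C_S = 1.51×2.44/(0.124−1.51) × (0.02965−0.7491) = (-2.658)×(-0.7194) = 1.912 mol·L⁻¹.

1.91 mol·L⁻¹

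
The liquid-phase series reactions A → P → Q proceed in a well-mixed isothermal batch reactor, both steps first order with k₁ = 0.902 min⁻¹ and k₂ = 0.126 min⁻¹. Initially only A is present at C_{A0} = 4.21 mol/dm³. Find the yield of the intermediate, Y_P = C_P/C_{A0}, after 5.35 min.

For first-order series with pure A initially, C_P(t) = k₁C_{A0}/(k₂−k₁)·(e^(−k₁t) − e^(−k₂t)).
e^(−k₁t) = e^(−0.902×5.35) = e^(−4.826) = 0.008021; e^(−k₂t) = e^(−0.6741) = 0.5096.
C_P = 0.902×4.21/(0.126−0.902) × (0.008021−0.5096) = (-4.894)×(-0.5016) = 2.455 mol/dm³.
Y_P = C_P/C_{A0} = 2.455/4.21 = 0.583.

0.583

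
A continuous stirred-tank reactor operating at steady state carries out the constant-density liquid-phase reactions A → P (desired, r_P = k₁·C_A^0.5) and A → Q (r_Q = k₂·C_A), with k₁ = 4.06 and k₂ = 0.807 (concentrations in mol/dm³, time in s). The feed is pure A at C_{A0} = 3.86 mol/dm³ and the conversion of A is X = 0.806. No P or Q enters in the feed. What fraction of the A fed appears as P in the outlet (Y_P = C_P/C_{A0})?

Exit C_A = C_{A0}(1−X) = 3.86×0.194 = 0.7488 mol/dm³.
In a CSTR the entire volume is at exit conditions, so r_P = 4.06×0.7488^0.5 = 3.513 and r_Q = 0.807×0.7488 = 0.6043.
Fraction of consumed A going to P: r_P/(r_P+r_Q) = 0.8532.
C_P = 0.8532·C_{A0}·X = 0.8532×3.86×0.806 = 2.65 mol/dm³; Y_P = C_P/C_{A0} = 0.688.

0.688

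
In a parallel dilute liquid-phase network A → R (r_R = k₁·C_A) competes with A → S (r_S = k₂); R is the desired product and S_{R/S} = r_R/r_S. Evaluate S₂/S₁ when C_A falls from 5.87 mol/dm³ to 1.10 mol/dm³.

S_{R/S} = (k₁/k₂)·C_A, so S₂/S₁ = (C_{A,2}/C_{A,1}).
= 1.10/5.87 = 0.187.

0.187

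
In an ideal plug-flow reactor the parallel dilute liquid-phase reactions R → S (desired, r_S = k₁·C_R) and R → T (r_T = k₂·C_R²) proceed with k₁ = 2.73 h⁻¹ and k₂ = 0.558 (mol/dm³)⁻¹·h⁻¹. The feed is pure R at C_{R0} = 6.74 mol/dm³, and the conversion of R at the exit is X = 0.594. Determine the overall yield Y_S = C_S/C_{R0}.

0.306

C_R = C_{R0}(1−X) = 2.736 mol/dm³.
Along a PFR/batch, dC_S/dC_R = −r_S/(r_S+r_T) = −k₁/(k₁+k₂·C_R).
Integrating from C_{R0} to C_R: C_S = (2.73/0.558)·ln[(2.73+0.558·6.74)/(2.73+0.558·2.74)] = 4.892·ln(6.491/4.257) = 2.064 mol/dm³.
Y_S = C_S/C_{R0} = 2.064/6.74 = 0.306.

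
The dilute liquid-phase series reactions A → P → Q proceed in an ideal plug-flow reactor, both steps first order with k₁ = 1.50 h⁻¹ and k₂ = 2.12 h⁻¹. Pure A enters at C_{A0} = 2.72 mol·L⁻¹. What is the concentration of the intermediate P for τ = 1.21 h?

Solving the coupled first-order balances gives C_P(τ) = [k₁/(k₂−k₁)]·C_{A0}·(e^(−k₁τ) − e^(−k₂τ)).
e^(−k₁τ) = e^(−1.50×1.21) = e^(−1.815) = 0.1628; e^(−k₂τ) = e^(−2.565) = 0.07690.
C_P = 1.50×2.72/(2.12−1.50) × (0.1628−0.07690) = 6.581×0.08593 = 0.5655 mol·L⁻¹.

0.566 mol·L⁻¹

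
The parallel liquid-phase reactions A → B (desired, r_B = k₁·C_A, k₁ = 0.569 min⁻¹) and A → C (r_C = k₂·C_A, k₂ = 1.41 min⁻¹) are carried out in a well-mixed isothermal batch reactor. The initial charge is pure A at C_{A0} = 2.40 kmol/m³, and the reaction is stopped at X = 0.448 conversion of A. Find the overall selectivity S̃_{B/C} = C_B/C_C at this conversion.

C_A = C_{A0}(1−X) = 1.325 kmol/m³.
Both paths are first order in A, so the instantaneous fraction to B is constant: dC_B/d(−C_A) = k₁/(k₁+k₂) = 0.2875.
C_B = 0.2875·(C_{A0}−C_A) = 0.2875×1.075 = 0.309 kmol/m³.
C_C = (C_{A0}−C_A)−C_B = 0.7661 kmol/m³; S̃_{B/C} = 0.3091/0.7661 = 0.404.

0.404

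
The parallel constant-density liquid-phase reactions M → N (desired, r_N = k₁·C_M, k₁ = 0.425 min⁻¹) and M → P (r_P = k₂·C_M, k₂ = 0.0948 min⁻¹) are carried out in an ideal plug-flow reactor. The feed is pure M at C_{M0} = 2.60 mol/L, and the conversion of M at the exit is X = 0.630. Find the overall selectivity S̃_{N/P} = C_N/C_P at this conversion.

4.48

C_M = C_{M0}(1−X) = 0.9620 mol/L.
Both paths are first order in M, so the instantaneous fraction to N is constant: dC_N/d(−C_M) = k₁/(k₁+k₂) = 0.8176.
C_N = 0.8176·(C_{M0}−C_M) = 0.8176×1.638 = 1.34 mol/L.
C_P = (C_{M0}−C_M)−C_N = 0.2987 mol/L; S̃_{N/P} = 1.339/0.2987 = 4.48.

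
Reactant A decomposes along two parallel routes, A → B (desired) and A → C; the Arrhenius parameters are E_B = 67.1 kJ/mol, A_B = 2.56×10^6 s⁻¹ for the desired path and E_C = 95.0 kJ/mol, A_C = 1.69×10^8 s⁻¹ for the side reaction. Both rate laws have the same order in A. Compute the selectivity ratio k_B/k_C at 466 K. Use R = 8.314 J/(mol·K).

20.3

k_B/k_C = (A_B/A_C)·exp[−(E_B−E_C)/(RT)] = (A_B/A_C)·exp[(E_C−E_B)/(RT)].
(E_C−E_B)/(RT) = (95.0−67.1)×10³/(8.314×466) = 27900/3874 = 7.201.
k_B/k_C = (2.56×10^6/1.69×10^8)·exp(7.201) = 0.01515 × 1341 = 20.3.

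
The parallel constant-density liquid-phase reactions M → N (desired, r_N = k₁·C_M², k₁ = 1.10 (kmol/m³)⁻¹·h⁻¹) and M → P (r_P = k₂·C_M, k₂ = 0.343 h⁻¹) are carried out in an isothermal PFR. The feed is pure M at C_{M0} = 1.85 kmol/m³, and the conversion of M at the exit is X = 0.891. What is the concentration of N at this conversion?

1.20 kmol/m³

C_M = C_{M0}(1−X) = 0.2016 kmol/m³.
Along a PFR/batch, dC_P/dC_M = −r_P/(r_N+r_P) = −k₂/(k₂+k₁·C_M).
Integrating from C_{M0} to C_M: C_P = (0.343/1.10)·ln[(0.343+1.10·1.85)/(0.343+1.10·0.202)] = 0.3118·ln(2.378/0.5648) = 0.4482 kmol/m³.
Then C_N = (C_{M0}−C_M) − C_P = 1.648 − 0.4482 = 1.200 kmol/m³.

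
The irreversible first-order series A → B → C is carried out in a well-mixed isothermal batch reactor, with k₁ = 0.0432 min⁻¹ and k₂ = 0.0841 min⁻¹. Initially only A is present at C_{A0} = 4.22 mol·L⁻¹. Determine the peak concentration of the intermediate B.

Evaluating C_B at t_opt = ln(k₂/k₁)/(k₂−k₁) gives C_{B,max}/C_{A0} = (k₁/k₂)^[k₂/(k₂−k₁)].
= (0.0432/0.0841)^(0.0841/(0.0841−0.0432)) = (0.5137)^(2.056) = 0.2542.
C_{B,max} = 0.2542×4.22 = 1.07 mol·L⁻¹.

1.07 mol·L⁻¹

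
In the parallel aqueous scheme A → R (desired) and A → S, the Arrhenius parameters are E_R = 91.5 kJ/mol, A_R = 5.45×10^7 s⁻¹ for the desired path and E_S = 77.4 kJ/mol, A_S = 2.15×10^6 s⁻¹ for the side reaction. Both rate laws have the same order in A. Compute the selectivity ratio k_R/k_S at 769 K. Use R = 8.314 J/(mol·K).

2.79

k_R/k_S = (A_R/A_S)·exp[−(E_R−E_S)/(RT)] = (A_R/A_S)·exp[(E_S−E_R)/(RT)].
(E_S−E_R)/(RT) = (77.4−91.5)×10³/(8.314×769) = -14100/6393 = -2.205.
k_R/k_S = (5.45×10^7/2.15×10^6)·exp(-2.205) = 25.35 × 0.1102 = 2.79.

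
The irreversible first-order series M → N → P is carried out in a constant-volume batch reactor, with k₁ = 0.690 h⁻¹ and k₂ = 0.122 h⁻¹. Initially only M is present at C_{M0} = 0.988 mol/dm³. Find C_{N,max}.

At the optimum, C_{N,max}/C_{M0} = (k₁/k₂)^[k₂/(k₂−k₁)].
= (0.690/0.122)^(0.122/(0.122−0.690)) = (5.656)^(-0.2148) = 0.6892.
C_{N,max} = 0.6892×0.988 = 0.681 mol/dm³.

0.681 mol/dm³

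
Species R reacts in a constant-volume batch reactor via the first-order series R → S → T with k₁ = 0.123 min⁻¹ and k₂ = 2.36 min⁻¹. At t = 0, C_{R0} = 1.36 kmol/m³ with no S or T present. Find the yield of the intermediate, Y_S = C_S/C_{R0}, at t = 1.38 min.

Solving the coupled first-order balances gives C_S(t) = [k₁/(k₂−k₁)]·C_{R0}·(e^(−k₁t) − e^(−k₂t)).
e^(−k₁t) = e^(−0.123×1.38) = e^(−0.1697) = 0.8439; e^(−k₂t) = e^(−3.257) = 0.03851.
C_S = 0.123×1.36/(2.36−0.123) × (0.8439−0.03851) = 0.07478×0.8054 = 0.06022 kmol/m³.
Y_S = C_S/C_{R0} = 0.06022/1.36 = 0.0443.

0.0443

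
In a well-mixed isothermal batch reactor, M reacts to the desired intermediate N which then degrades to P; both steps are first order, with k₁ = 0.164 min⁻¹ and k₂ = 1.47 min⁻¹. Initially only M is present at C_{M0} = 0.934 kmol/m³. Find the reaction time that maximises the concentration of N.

1.68 min

The intermediate peaks when r₁ = r₂, i.e. k₁e^(−k₁t) = k₂e^(−k₂t), giving t_opt = ln(k₂/k₁)/(k₂−k₁).
= ln(1.47/0.164)/(1.47−0.164) = ln(8.963)/1.306 = 2.193/1.306 = 1.68 min.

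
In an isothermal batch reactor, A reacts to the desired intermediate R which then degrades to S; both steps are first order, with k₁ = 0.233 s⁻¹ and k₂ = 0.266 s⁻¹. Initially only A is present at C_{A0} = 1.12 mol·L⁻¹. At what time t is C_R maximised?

Setting dC_R/dt = 0 gives t_opt = ln(k₂/k₁)/(k₂−k₁).
= ln(0.266/0.233)/(0.266−0.233) = ln(1.142)/0.03300 = 0.1325/0.03300 = 4.01 s.

4.01 s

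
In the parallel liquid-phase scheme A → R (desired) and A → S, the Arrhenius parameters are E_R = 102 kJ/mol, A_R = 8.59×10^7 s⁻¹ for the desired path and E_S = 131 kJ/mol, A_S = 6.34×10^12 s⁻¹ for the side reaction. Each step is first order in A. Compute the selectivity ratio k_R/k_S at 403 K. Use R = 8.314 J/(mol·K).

Since both paths have the same order in A, the concentration cancels and S_{R/S} = k_R/k_S = (A_R/A_S)·exp[(E_S−E_R)/(RT)].
(E_S−E_R)/(RT) = (131−102)×10³/(8.314×403) = 29000/3351 = 8.655.
k_R/k_S = (8.59×10^7/6.34×10^12)·exp(8.655) = 1.355×10^-5 × 5741 = 0.0778.
Since E_R < E_S, lowering the temperature improves selectivity toward R.

0.0778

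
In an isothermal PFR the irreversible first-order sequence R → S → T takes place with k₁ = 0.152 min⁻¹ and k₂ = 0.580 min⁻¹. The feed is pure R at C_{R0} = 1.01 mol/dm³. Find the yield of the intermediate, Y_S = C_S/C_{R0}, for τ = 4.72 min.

0.150

For first-order series with pure R initially, C_S(τ) = k₁C_{R0}/(k₂−k₁)·(e^(−k₁τ) − e^(−k₂τ)).
e^(−k₁τ) = e^(−0.152×4.72) = e^(−0.7174) = 0.4880; e^(−k₂τ) = e^(−2.738) = 0.06473.
C_S = 0.152×1.01/(0.580−0.152) × (0.4880−0.06473) = 0.3587×0.4233 = 0.1518 mol/dm³.
Y_S = C_S/C_{R0} = 0.1518/1.01 = 0.150.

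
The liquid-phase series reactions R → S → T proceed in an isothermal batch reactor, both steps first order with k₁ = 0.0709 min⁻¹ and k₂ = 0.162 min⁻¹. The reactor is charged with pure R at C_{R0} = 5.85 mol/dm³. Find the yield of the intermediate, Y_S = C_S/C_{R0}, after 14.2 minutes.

0.206

The intermediate concentration in a first-order A→B→C sequence is C_S = k₁C_{R0}(e^(−k₁t) − e^(−k₂t))/(k₂−k₁).
e^(−k₁t) = e^(−0.0709×14.2) = e^(−1.007) = 0.3654; e^(−k₂t) = e^(−2.300) = 0.1002.
C_S = 0.0709×5.85/(0.162−0.0709) × (0.3654−0.1002) = 4.553×0.2652 = 1.207 mol/dm³.
Y_S = C_S/C_{R0} = 1.207/5.85 = 0.206.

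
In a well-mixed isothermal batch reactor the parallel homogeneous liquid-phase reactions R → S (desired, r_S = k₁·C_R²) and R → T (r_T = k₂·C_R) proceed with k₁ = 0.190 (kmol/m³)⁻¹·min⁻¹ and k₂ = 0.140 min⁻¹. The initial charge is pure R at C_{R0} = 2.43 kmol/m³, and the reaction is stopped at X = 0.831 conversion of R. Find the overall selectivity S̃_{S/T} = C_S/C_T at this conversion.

C_R = C_{R0}(1−X) = 0.4107 kmol/m³.
Along a PFR/batch, dC_T/dC_R = −r_T/(r_S+r_T) = −k₂/(k₂+k₁·C_R).
Integrating from C_{R0} to C_R: C_T = (0.140/0.190)·ln[(0.140+0.190·2.43)/(0.140+0.190·0.411)] = 0.7368·ln(0.6017/0.2180) = 0.7480 kmol/m³.
Then C_S = (C_{R0}−C_R) − C_T = 2.019 − 0.7480 = 1.271 kmol/m³.
S̃_{S/T} = C_S/C_T = 1.271/0.7480 = 1.70.

1.70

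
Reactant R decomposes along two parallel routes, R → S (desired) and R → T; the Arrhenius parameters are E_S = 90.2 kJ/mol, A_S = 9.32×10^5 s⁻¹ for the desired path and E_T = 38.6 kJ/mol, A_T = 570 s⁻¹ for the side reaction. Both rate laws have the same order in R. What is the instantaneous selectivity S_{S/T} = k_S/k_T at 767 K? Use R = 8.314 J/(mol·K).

k_S/k_T = (A_S/A_T)·exp[−(E_S−E_T)/(RT)] = (A_S/A_T)·exp[(E_T−E_S)/(RT)].
(E_T−E_S)/(RT) = (38.6−90.2)×10³/(8.314×767) = -51600/6377 = -8.092.
k_S/k_T = (9.32×10^5/570)·exp(-8.092) = 1635 × 3.060×10^-4 = 0.500.
Since E_S > E_T, raising the temperature improves selectivity toward S.

0.500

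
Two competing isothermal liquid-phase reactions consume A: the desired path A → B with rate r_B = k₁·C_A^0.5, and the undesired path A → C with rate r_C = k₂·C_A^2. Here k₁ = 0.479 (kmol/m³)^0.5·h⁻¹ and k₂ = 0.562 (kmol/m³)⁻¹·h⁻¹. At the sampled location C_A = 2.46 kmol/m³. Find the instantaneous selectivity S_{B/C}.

S_{B/C} = r_B/r_C = (k₁·C_A^0.5)/(k₂·C_A^2) = (k₁/k₂)·C_A^-1.5.
= (0.479×2.460^0.5) / (0.562×2.460^2) = 0.7513/3.401 = 0.221.

0.221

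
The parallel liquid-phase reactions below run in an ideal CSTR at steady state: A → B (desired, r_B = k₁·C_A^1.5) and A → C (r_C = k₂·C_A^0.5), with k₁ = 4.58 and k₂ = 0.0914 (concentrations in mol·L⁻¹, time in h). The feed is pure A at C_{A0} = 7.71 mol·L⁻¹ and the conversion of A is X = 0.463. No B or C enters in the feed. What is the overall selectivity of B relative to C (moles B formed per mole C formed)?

207

Exit C_A = C_{A0}(1−X) = 7.71×0.537 = 4.140 mol·L⁻¹.
Rates in a CSTR are evaluated at the outlet concentration: r_B = 4.58×4.140^1.5 = 38.58, r_C = 0.0914×4.140^0.5 = 0.1860.
Overall selectivity = C_B/C_C = r_Bτ/(r_Cτ) = r_B/r_C = 207.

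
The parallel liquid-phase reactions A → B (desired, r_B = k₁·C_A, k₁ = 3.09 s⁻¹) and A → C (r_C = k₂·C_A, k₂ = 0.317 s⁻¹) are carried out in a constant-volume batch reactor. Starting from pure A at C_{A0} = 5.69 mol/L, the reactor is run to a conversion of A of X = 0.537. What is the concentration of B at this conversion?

2.77 mol/L

C_A = C_{A0}(1−X) = 2.634 mol/L.
Both paths are first order in A, so the instantaneous fraction to B is constant: dC_B/d(−C_A) = k₁/(k₁+k₂) = 0.9070.
C_B = 0.9070·(C_{A0}−C_A) = 0.9070×3.056 = 2.77 mol/L.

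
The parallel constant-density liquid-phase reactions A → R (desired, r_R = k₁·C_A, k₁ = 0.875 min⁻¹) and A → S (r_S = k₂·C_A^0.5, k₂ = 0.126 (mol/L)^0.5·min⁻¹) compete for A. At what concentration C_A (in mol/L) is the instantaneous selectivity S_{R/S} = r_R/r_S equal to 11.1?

2.55 mol/L

S_{R/S} = (k₁/k₂)·C_A^0.5 ⇒ C_A = (S·k₂/k₁)^(2).
= (11.1×0.126/0.875)^(2) = (1.598)^(2) = 2.55 mol/L.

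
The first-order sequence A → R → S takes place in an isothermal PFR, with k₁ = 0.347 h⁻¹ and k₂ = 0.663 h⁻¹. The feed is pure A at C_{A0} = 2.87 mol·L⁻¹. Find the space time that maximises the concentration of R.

2.05 h

The intermediate peaks when r₁ = r₂, i.e. k₁e^(−k₁τ) = k₂e^(−k₂τ), giving τ_opt = ln(k₂/k₁)/(k₂−k₁).
= ln(0.663/0.347)/(0.663−0.347) = ln(1.911)/0.3160 = 0.6475/0.3160 = 2.05 h.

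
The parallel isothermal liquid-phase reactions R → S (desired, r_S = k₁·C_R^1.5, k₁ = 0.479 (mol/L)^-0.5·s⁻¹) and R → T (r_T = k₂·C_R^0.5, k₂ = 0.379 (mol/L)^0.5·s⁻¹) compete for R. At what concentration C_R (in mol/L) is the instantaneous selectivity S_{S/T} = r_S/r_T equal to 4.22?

S_{S/T} = (k₁/k₂)·C_R ⇒ C_R = S·k₂/k₁.
= 4.22×0.379/0.479 = 3.34 mol/L.

3.34 mol/L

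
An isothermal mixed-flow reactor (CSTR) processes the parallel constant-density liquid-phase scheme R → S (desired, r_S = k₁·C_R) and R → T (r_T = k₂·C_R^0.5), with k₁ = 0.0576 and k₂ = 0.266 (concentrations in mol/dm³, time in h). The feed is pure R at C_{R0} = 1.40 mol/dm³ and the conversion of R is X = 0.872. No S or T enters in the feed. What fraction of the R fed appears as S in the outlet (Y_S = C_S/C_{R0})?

Exit C_R = C_{R0}(1−X) = 1.40×0.128 = 0.1792 mol/dm³.
A CSTR operates uniformly at the exit composition, giving r_S = 0.01032 and r_T = 0.1126 (each k·C_R^n at C_R = 0.1792).
Fraction of consumed R going to S: r_S/(r_S+r_T) = 0.08397.
C_S = 0.08397·C_{R0}·X = 0.08397×1.40×0.872 = 0.103 mol/dm³; Y_S = C_S/C_{R0} = 0.0732.

0.0732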